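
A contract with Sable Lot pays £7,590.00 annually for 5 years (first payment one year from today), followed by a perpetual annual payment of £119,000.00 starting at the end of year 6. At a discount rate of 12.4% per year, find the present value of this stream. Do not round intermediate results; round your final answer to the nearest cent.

£562017.30

PV of 5-year annuity: £7,590.00 × [1 − (1+0.124)^−5] / 0.124 = 27091.28700
Perpetuity value at year 5: £119,000.00 / 0.124 = 959677.41935
PV of perpetuity: 959677.41935 / (1+0.124)^5 = 534926.01581
Total PV = 27091.28700 + 534926.01581 = 562017.30281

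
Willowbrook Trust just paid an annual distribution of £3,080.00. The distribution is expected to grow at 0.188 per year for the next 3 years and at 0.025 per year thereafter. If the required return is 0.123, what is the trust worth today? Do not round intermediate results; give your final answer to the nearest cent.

£48489.56

D_1 = 3659.04000
D_2 = 4346.93952
D_3 = 5164.16415
Terminal value at year 3: TV = D_3×(1+g_2)/(r−g_2) = 5293.26825/0.098 = 54012.94136
P_0 = D_1/(1+r)^1 + D_2/(1+r)^2 + D_3/(1+r)^3 + TV/(1+r)^3
    = 3258.27248 + 3446.86350 + 3646.37029 + 38138.05664 = 48489.56291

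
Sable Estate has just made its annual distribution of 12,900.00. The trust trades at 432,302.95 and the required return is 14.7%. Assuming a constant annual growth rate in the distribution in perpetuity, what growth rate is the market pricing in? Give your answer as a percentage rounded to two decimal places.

P = D₀(1+g)/(r−g) ⇒ P(r−g) = D₀(1+g) ⇒ g(P+D₀) = P·r − D₀
g = (P·r − D₀)/(P + D₀) = (432,302.95×0.147 − 12,900.00) / (432,302.95 + 12,900.00) = 0.113765

11.38%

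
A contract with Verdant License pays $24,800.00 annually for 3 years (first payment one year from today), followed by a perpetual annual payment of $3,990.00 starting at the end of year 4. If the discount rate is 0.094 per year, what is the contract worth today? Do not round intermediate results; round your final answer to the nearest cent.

$94749.78

PV of 3-year annuity: $24,800.00 × [1 − (1+0.094)^−3] / 0.094 = 62331.26694
Perpetuity value at year 3: $3,990.00 / 0.094 = 42446.80851
PV of perpetuity: 42446.80851 / (1+0.094)^3 = 32418.51193
Total PV = 62331.26694 + 32418.51193 = 94749.77888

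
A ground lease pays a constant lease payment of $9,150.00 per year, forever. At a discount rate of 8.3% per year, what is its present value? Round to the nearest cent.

$110240.96

Level perpetuity: PV = C / r = $9,150.00 / 0.083 = $110,240.96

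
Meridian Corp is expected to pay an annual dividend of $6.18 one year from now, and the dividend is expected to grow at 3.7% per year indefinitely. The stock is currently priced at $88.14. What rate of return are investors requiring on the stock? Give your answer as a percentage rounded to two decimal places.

10.71%

P = D₁/(r − g) ⇒ r = D₁/P + g = $6.1800/$88.14 + 0.037 = 0.070116 + 0.037 = 0.107116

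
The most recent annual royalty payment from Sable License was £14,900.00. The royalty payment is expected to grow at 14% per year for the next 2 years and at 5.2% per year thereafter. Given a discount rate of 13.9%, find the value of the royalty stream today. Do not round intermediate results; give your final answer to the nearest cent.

D_1 = 16986.00000
D_2 = 19364.04000
Terminal value at year 2: TV = D_2×(1+g_2)/(r−g_2) = 20370.97008/0.087 = 234149.08138
P_0 = D_1/(1+r)^1 + D_2/(1+r)^2 + TV/(1+r)^2
    = 14913.08165 + 14926.17479 + 180486.61926 = 210325.87569

£210325.88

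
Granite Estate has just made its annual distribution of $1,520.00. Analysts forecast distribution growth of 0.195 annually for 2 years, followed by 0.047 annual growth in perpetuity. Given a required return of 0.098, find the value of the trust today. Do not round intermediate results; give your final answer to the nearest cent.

$40416.34

D_1 = 1816.40000
D_2 = 2170.59800
Terminal value at year 2: TV = D_2×(1+g_2)/(r−g_2) = 2272.61611/0.051 = 44561.10012
P_0 = D_1/(1+r)^1 + D_2/(1+r)^2 + TV/(1+r)^2
    = 1654.28051 + 1800.42369 + 36961.63924 = 40416.34344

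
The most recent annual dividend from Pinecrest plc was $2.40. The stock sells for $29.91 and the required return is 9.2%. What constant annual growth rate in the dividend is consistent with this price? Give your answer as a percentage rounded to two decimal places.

1.09%

P = D₀(1+g)/(r−g) ⇒ P(r−g) = D₀(1+g) ⇒ g(P+D₀) = P·r − D₀
g = (P·r − D₀)/(P + D₀) = ($29.91×0.092 − $2.40) / ($29.91 + $2.40) = 0.010886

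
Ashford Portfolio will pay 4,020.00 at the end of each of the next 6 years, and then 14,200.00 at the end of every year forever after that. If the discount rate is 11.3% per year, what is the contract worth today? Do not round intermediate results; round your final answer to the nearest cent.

PV of 6-year annuity: 4,020.00 × [1 − (1+0.113)^−6] / 0.113 = 16860.79039
Perpetuity value at year 6: 14,200.00 / 0.113 = 125663.71681
PV of perpetuity: 125663.71681 / (1+0.113)^6 = 66105.70099
Total PV = 16860.79039 + 66105.70099 = 82966.49139

82966.49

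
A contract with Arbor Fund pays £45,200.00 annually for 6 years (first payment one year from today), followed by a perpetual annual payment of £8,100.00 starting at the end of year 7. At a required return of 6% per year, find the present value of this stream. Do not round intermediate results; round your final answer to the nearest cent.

£317432.73

PV of 6-year annuity: £45,200.00 × [1 − (1+0.06)^−6] / 0.06 = 222263.05954
Perpetuity value at year 6: £8,100.00 / 0.06 = 135000.00000
PV of perpetuity: 135000.00000 / (1+0.06)^6 = 95169.67296
Total PV = 222263.05954 + 95169.67296 = 317432.73249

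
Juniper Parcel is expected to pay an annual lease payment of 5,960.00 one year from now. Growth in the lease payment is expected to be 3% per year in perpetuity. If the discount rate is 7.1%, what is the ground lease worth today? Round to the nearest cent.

145365.85

Growing perpetuity: P = D₁ / (r − g) = 5,960.0000 / (0.071 − 0.03) = 145,365.85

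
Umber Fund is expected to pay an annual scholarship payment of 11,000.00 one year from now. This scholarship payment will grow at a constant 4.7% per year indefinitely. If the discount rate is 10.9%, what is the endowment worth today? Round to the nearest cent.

Growing perpetuity: P = D₁ / (r − g) = 11,000.0000 / (0.109 − 0.047) = 177,419.35

177419.35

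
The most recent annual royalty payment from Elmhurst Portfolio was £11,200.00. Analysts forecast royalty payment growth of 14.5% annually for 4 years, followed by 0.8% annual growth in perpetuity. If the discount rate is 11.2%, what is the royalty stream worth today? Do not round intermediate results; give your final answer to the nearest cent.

£170248.62

D_1 = 12824.00000
D_2 = 14683.48000
D_3 = 16812.58460
D_4 = 19250.40937
Terminal value at year 4: TV = D_4×(1+g_2)/(r−g_2) = 19404.41264/0.104 = 186580.89079
P_0 = D_1/(1+r)^1 + D_2/(1+r)^2 + D_3/(1+r)^3 + D_4/(1+r)^4 + TV/(1+r)^4
    = 11532.37410 + 11874.61182 + 12227.00588 + 12589.85767 + 122024.77434 = 170248.62381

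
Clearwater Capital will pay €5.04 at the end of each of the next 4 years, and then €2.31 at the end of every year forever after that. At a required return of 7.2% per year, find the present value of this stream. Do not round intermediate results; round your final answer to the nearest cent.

€41.29

PV of 4-year annuity: €5.04 × [1 − (1+0.072)^−4] / 0.072 = 16.99475
Perpetuity value at year 4: €2.31 / 0.072 = 32.08333
PV of perpetuity: 32.08333 / (1+0.072)^4 = 24.29407
Total PV = 16.99475 + 24.29407 = 41.28882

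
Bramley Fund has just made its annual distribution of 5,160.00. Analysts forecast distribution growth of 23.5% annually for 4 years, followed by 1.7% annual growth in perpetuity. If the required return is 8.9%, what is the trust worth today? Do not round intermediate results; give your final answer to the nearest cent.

149106.78

D_1 = 6372.60000
D_2 = 7870.16100
D_3 = 9719.64883
D_4 = 12003.76631
Terminal value at year 4: TV = D_4×(1+g_2)/(r−g_2) = 12207.83034/0.072 = 169553.19915
P_0 = D_1/(1+r)^1 + D_2/(1+r)^2 + D_3/(1+r)^3 + D_4/(1+r)^4 + TV/(1+r)^4
    = 5851.79063 + 6636.32822 + 7526.04716 + 8535.04889 + 120557.56552 = 149106.78042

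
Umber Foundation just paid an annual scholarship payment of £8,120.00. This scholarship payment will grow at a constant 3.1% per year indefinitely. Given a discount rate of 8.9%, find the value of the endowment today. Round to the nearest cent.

£144340.00

D₁ = D₀ × (1 + g) = £8,120.00 × 1.031 = £8,371.7200
Growing perpetuity: P = D₁ / (r − g) = £8,371.7200 / (0.089 − 0.031) = £144,340.00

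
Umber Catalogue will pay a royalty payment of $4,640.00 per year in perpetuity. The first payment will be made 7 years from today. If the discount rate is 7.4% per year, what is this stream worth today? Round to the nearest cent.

$40856.44

Value at end of year 6: C / r = $4,640.00 / 0.074 = $62,702.7027
Discount to today: PV = $62,702.7027 / (1 + 0.074)^6 = $62,702.7027 / 1.534708 = $40,856.44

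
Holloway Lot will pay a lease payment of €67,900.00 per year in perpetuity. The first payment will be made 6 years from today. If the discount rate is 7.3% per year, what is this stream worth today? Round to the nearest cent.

Value at end of year 5: C / r = €67,900.00 / 0.073 = €930,136.9863
Discount to today: PV = €930,136.9863 / (1 + 0.073)^5 = €930,136.9863 / 1.422324 = €653,955.66

€653955.66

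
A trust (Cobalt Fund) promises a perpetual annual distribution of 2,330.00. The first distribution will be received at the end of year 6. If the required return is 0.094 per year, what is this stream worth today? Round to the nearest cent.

15817.63

Value at end of year 5: C / r = 2,330.00 / 0.094 = 24,787.2340
Discount to today: PV = 24,787.2340 / (1 + 0.094)^5 = 24,787.2340 / 1.567064 = 15,817.63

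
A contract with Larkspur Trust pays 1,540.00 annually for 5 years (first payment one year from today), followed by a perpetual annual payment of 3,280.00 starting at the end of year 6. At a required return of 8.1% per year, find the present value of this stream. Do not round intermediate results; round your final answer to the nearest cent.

PV of 5-year annuity: 1,540.00 × [1 − (1+0.081)^−5] / 0.081 = 6132.60164
Perpetuity value at year 5: 3,280.00 / 0.081 = 40493.82716
PV of perpetuity: 40493.82716 / (1+0.081)^5 = 27432.18210
Total PV = 6132.60164 + 27432.18210 = 33564.78374

33564.78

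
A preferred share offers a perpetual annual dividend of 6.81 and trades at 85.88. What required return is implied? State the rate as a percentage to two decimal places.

7.93%

P = C/r ⇒ r = C/P = 6.81/85.88 = 0.079297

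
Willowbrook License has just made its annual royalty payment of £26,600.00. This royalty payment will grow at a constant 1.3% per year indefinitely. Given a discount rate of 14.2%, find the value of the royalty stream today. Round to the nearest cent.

£208882.17

D₁ = D₀ × (1 + g) = £26,600.00 × 1.013 = £26,945.8000
Growing perpetuity: P = D₁ / (r − g) = £26,945.8000 / (0.142 − 0.013) = £208,882.17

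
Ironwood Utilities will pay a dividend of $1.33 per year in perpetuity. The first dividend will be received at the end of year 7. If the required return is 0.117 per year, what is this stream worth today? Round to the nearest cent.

$5.85

Value at end of year 6: C / r = $1.33 / 0.117 = $11.3675
Discount to today: PV = $11.3675 / (1 + 0.117)^6 = $11.3675 / 1.942312 = $5.85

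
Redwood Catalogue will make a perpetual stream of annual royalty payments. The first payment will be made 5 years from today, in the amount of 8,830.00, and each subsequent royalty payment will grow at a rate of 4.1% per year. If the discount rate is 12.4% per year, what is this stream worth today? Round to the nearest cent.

66652.64

Value at end of year 4: C₁ / (r − g) = 8,830.00 / (0.124 − 0.041) = 106,385.5422
Discount to today: PV = 106,385.5422 / (1 + 0.124)^4 = 106,385.5422 / 1.596119 = 66,652.64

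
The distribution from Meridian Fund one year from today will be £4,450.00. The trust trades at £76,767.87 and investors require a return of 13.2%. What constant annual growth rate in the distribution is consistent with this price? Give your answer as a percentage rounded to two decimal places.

P = D₁/(r−g) ⇒ g = r − D₁/P = 0.132 − £4,450.00/£76,767.87 = 0.074033

7.40%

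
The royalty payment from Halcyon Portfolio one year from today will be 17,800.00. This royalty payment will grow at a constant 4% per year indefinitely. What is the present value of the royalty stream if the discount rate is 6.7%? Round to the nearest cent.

Growing perpetuity: P = D₁ / (r − g) = 17,800.0000 / (0.067 − 0.04) = 659,259.26

659259.26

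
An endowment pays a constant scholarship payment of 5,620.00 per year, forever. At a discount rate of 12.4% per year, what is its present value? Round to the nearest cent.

Level perpetuity: PV = C / r = 5,620.00 / 0.124 = 45,322.58

45322.58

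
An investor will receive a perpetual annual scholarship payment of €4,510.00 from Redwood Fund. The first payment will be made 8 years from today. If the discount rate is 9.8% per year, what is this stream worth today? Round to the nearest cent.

€23918.51

Value at end of year 7: C / r = €4,510.00 / 0.098 = €46,020.4082
Discount to today: PV = €46,020.4082 / (1 + 0.098)^7 = €46,020.4082 / 1.924050 = €23,918.51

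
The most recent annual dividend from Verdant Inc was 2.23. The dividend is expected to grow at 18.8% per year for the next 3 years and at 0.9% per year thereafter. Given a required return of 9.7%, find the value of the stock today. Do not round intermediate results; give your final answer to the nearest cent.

40.34

D_1 = 2.64924
D_2 = 3.14730
D_3 = 3.73899
Terminal value at year 3: TV = D_3×(1+g_2)/(r−g_2) = 3.77264/0.088 = 42.87091
P_0 = D_1/(1+r)^1 + D_2/(1+r)^2 + D_3/(1+r)^3 + TV/(1+r)^3
    = 2.41499 + 2.61532 + 2.83227 + 32.47452 = 40.33710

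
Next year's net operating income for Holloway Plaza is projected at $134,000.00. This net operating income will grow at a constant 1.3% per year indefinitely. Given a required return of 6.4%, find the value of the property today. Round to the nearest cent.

$2627450.98

Growing perpetuity: P = D₁ / (r − g) = $134,000.0000 / (0.064 − 0.013) = $2,627,450.98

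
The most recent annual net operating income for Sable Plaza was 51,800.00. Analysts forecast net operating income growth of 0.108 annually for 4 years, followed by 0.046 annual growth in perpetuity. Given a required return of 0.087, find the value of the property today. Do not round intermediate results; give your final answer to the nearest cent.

D_1 = 57394.40000
D_2 = 63592.99520
D_3 = 70461.03868
D_4 = 78070.83086
Terminal value at year 4: TV = D_4×(1+g_2)/(r−g_2) = 81662.08908/0.041 = 1991758.27021
P_0 = D_1/(1+r)^1 + D_2/(1+r)^2 + D_3/(1+r)^3 + D_4/(1+r)^4 + TV/(1+r)^4
    = 52800.73597 + 53820.80539 + 54860.58176 + 55920.44580 + 1426653.32457 = 1644055.89349

1644055.89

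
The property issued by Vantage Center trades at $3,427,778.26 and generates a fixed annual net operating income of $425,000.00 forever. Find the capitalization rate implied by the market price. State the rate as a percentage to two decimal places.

P = C/r ⇒ r = C/P = $425,000.00/$3,427,778.26 = 0.123987

12.40%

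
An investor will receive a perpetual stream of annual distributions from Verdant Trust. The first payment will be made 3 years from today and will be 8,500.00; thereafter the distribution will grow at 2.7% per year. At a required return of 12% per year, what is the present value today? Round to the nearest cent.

Value at end of year 2: C₁ / (r − g) = 8,500.00 / (0.12 − 0.027) = 91,397.8495
Discount to today: PV = 91,397.8495 / (1 + 0.12)^2 = 91,397.8495 / 1.254400 = 72,861.81

72861.81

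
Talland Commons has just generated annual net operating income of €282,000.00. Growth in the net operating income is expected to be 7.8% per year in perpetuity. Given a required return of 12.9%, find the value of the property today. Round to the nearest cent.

D₁ = D₀ × (1 + g) = €282,000.00 × 1.078 = €303,996.0000
Growing perpetuity: P = D₁ / (r − g) = €303,996.0000 / (0.129 − 0.078) = €5,960,705.88

€5960705.88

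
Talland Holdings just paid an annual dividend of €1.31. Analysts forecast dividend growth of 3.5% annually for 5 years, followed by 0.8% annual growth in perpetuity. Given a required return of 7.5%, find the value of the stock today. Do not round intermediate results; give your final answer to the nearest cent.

€22.16

D_1 = 1.35585
D_2 = 1.40330
D_3 = 1.45242
D_4 = 1.50326
D_5 = 1.55587
Terminal value at year 5: TV = D_5×(1+g_2)/(r−g_2) = 1.56832/0.067 = 23.40770
P_0 = D_1/(1+r)^1 + D_2/(1+r)^2 + D_3/(1+r)^3 + D_4/(1+r)^4 + D_5/(1+r)^5 + TV/(1+r)^5
    = 1.26126 + 1.21433 + 1.16914 + 1.12564 + 1.08375 + 16.30484 = 22.15895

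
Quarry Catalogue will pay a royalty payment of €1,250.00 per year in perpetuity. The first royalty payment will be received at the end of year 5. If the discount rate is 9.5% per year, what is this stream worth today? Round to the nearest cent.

€9152.29

Value at end of year 4: C / r = €1,250.00 / 0.095 = €13,157.8947
Discount to today: PV = €13,157.8947 / (1 + 0.095)^4 = €13,157.8947 / 1.437661 = €9,152.29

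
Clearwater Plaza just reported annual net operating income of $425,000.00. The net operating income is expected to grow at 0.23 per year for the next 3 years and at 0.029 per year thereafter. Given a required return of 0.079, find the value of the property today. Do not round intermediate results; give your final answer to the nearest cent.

$14622744.99

D_1 = 522750.00000
D_2 = 642982.50000
D_3 = 790868.47500
Terminal value at year 3: TV = D_3×(1+g_2)/(r−g_2) = 813803.66077/0.05 = 16276073.21550
P_0 = D_1/(1+r)^1 + D_2/(1+r)^2 + D_3/(1+r)^3 + TV/(1+r)^3
    = 484476.36701 + 552276.11809 + 629564.06418 + 12956428.44081 = 14622744.99008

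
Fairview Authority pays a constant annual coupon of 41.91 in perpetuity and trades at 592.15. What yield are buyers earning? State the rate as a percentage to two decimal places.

P = C/r ⇒ r = C/P = 41.91/592.15 = 0.070776

7.08%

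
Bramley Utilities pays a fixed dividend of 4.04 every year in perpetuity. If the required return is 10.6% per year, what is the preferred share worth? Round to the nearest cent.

38.11

Level perpetuity: PV = C / r = 4.04 / 0.106 = 38.11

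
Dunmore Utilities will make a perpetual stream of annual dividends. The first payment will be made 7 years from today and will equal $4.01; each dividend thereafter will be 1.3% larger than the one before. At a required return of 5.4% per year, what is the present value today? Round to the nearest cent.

$71.34

Value at end of year 6: C₁ / (r − g) = $4.01 / (0.054 − 0.013) = $97.8049
Discount to today: PV = $97.8049 / (1 + 0.054)^6 = $97.8049 / 1.371020 = $71.34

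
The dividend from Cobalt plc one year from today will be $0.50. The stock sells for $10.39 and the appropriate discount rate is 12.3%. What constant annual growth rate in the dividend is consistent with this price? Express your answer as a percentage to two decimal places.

7.49%

P = D₁/(r−g) ⇒ g = r − D₁/P = 0.123 − $0.50/$10.39 = 0.074877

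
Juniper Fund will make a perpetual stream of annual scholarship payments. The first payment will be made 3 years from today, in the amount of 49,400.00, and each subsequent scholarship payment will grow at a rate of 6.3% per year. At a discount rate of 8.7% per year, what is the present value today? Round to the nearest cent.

1742033.97

Value at end of year 2: C₁ / (r − g) = 49,400.00 / (0.087 − 0.063) = 2,058,333.3333
Discount to today: PV = 2,058,333.3333 / (1 + 0.087)^2 = 2,058,333.3333 / 1.181569 = 1,742,033.97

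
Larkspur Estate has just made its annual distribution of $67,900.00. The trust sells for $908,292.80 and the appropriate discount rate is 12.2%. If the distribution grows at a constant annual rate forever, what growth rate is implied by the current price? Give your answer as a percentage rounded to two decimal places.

P = D₀(1+g)/(r−g) ⇒ P(r−g) = D₀(1+g) ⇒ g(P+D₀) = P·r − D₀
g = (P·r − D₀)/(P + D₀) = ($908,292.80×0.122 − $67,900.00) / ($908,292.80 + $67,900.00) = 0.043958

4.40%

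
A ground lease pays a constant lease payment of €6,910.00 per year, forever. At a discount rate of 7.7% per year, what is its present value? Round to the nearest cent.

€89740.26

Level perpetuity: PV = C / r = €6,910.00 / 0.077 = €89,740.26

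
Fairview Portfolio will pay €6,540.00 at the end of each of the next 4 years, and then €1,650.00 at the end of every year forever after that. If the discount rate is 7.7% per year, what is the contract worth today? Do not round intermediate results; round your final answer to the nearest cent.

PV of 4-year annuity: €6,540.00 × [1 − (1+0.077)^−4] / 0.077 = 21806.74811
Perpetuity value at year 4: €1,650.00 / 0.077 = 21428.57143
PV of perpetuity: 21428.57143 / (1+0.077)^4 = 15926.86892
Total PV = 21806.74811 + 15926.86892 = 37733.61704

€37733.62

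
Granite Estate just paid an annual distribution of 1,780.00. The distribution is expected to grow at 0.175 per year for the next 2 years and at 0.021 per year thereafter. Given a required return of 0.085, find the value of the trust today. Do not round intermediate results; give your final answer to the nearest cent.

D_1 = 2091.50000
D_2 = 2457.51250
Terminal value at year 2: TV = D_2×(1+g_2)/(r−g_2) = 2509.12026/0.064 = 39205.00410
P_0 = D_1/(1+r)^1 + D_2/(1+r)^2 + TV/(1+r)^2
    = 1927.64977 + 2087.54699 + 33302.89800 = 37318.09476

37318.09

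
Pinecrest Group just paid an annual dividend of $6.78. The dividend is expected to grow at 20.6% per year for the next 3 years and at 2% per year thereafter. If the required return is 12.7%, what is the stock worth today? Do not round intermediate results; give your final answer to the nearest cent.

$102.53

D_1 = 8.17668
D_2 = 9.86108
D_3 = 11.89246
Terminal value at year 3: TV = D_3×(1+g_2)/(r−g_2) = 12.13031/0.107 = 113.36735
P_0 = D_1/(1+r)^1 + D_2/(1+r)^2 + D_3/(1+r)^3 + TV/(1+r)^3
    = 7.25526 + 7.76384 + 8.30806 + 79.19837 = 102.52554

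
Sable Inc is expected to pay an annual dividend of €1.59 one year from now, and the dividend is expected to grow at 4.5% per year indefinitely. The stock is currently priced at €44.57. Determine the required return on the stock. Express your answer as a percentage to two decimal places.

P = D₁/(r − g) ⇒ r = D₁/P + g = €1.5900/€44.57 + 0.045 = 0.035674 + 0.045 = 0.080674

8.07%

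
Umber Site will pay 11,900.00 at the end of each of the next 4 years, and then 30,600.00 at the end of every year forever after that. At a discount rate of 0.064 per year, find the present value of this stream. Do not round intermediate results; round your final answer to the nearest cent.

PV of 4-year annuity: 11,900.00 × [1 − (1+0.064)^−4] / 0.064 = 40859.86222
Perpetuity value at year 4: 30,600.00 / 0.064 = 478125.00000
PV of perpetuity: 478125.00000 / (1+0.064)^4 = 373056.78285
Total PV = 40859.86222 + 373056.78285 = 413916.64508

413916.65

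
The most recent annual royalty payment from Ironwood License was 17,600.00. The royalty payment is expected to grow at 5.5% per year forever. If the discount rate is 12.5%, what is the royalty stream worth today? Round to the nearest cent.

265257.14

D₁ = D₀ × (1 + g) = 17,600.00 × 1.055 = 18,568.0000
Growing perpetuity: P = D₁ / (r − g) = 18,568.0000 / (0.125 − 0.055) = 265,257.14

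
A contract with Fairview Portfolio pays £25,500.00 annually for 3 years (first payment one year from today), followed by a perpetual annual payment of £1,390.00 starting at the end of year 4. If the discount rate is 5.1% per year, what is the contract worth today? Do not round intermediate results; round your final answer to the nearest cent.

£92789.58

PV of 3-year annuity: £25,500.00 × [1 − (1+0.051)^−3] / 0.051 = 69312.90759
Perpetuity value at year 3: £1,390.00 / 0.051 = 27254.90196
PV of perpetuity: 27254.90196 / (1+0.051)^3 = 23476.66896
Total PV = 69312.90759 + 23476.66896 = 92789.57655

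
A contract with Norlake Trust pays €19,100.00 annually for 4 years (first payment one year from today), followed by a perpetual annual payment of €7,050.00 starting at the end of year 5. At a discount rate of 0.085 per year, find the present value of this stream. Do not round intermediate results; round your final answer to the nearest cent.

PV of 4-year annuity: €19,100.00 × [1 − (1+0.085)^−4] / 0.085 = 62563.89612
Perpetuity value at year 4: €7,050.00 / 0.085 = 82941.17647
PV of perpetuity: 82941.17647 / (1+0.085)^4 = 59848.22005
Total PV = 62563.89612 + 59848.22005 = 122412.11617

€122412.12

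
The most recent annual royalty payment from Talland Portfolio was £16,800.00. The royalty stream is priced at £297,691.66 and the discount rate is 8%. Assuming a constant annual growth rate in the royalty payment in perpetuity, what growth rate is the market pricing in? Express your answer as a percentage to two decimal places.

P = D₀(1+g)/(r−g) ⇒ P(r−g) = D₀(1+g) ⇒ g(P+D₀) = P·r − D₀
g = (P·r − D₀)/(P + D₀) = (£297,691.66×0.08 − £16,800.00) / (£297,691.66 + £16,800.00) = 0.022307

2.23%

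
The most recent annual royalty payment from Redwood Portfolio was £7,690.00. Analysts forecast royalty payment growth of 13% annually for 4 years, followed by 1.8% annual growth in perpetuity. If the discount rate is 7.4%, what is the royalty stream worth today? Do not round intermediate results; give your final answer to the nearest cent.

£206294.27

D_1 = 8689.70000
D_2 = 9819.36100
D_3 = 11095.87793
D_4 = 12538.34206
Terminal value at year 4: TV = D_4×(1+g_2)/(r−g_2) = 12764.03222/0.056 = 227929.14675
P_0 = D_1/(1+r)^1 + D_2/(1+r)^2 + D_3/(1+r)^3 + D_4/(1+r)^4 + TV/(1+r)^4
    = 8090.96834 + 8512.84379 + 8956.71646 + 9423.73333 + 171310.00954 = 206294.27147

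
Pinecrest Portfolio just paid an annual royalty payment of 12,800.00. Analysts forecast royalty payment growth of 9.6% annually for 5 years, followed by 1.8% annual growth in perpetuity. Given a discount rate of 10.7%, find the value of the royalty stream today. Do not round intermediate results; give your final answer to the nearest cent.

201395.19

D_1 = 14028.80000
D_2 = 15375.56480
D_3 = 16851.61902
D_4 = 18469.37445
D_5 = 20242.43439
Terminal value at year 5: TV = D_5×(1+g_2)/(r−g_2) = 20606.79821/0.089 = 231537.05857
P_0 = D_1/(1+r)^1 + D_2/(1+r)^2 + D_3/(1+r)^3 + D_4/(1+r)^4 + D_5/(1+r)^5 + TV/(1+r)^5
    = 12672.80939 + 12546.88265 + 12422.20722 + 12298.77065 + 12176.56064 + 139277.96330 = 201395.19386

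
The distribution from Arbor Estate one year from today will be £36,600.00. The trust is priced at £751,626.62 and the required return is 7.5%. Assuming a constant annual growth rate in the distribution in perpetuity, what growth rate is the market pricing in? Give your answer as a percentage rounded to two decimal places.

2.63%

P = D₁/(r−g) ⇒ g = r − D₁/P = 0.075 − £36,600.00/£751,626.62 = 0.026306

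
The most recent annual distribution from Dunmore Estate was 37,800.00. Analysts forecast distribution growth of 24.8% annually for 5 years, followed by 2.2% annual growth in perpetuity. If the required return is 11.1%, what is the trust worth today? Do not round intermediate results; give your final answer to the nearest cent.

1047876.47

D_1 = 47174.40000
D_2 = 58873.65120
D_3 = 73474.31670
D_4 = 91695.94724
D_5 = 114436.54215
Terminal value at year 5: TV = D_5×(1+g_2)/(r−g_2) = 116954.14608/0.089 = 1314091.52900
P_0 = D_1/(1+r)^1 + D_2/(1+r)^2 + D_3/(1+r)^3 + D_4/(1+r)^4 + D_5/(1+r)^5 + TV/(1+r)^5
    = 42461.20612 + 47697.19643 + 53578.84892 + 60185.78169 + 67607.43073 + 776346.00233 = 1047876.46623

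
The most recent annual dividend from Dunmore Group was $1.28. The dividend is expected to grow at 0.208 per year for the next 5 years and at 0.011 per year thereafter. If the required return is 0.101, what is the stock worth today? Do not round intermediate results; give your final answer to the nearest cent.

$31.39

D_1 = 1.54624
D_2 = 1.86786
D_3 = 2.25637
D_4 = 2.72570
D_5 = 3.29264
Terminal value at year 5: TV = D_5×(1+g_2)/(r−g_2) = 3.32886/0.09 = 36.98736
P_0 = D_1/(1+r)^1 + D_2/(1+r)^2 + D_3/(1+r)^3 + D_4/(1+r)^4 + D_5/(1+r)^5 + TV/(1+r)^5
    = 1.40440 + 1.54088 + 1.69063 + 1.85493 + 2.03520 + 22.86213 = 31.38818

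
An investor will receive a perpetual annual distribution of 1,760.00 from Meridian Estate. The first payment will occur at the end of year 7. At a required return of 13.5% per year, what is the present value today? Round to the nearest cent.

6098.23

Value at end of year 6: C / r = 1,760.00 / 0.135 = 13,037.0370
Discount to today: PV = 13,037.0370 / (1 + 0.135)^6 = 13,037.0370 / 2.137840 = 6,098.23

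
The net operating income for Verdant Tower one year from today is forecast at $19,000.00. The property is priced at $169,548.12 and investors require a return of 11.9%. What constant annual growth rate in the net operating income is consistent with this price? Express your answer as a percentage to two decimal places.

P = D₁/(r−g) ⇒ g = r − D₁/P = 0.119 − $19,000.00/$169,548.12 = 0.006937

0.69%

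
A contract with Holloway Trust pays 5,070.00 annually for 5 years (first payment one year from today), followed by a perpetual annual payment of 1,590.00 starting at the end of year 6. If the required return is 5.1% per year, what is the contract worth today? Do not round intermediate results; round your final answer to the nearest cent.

46201.49

PV of 5-year annuity: 5,070.00 × [1 − (1+0.051)^−5] / 0.051 = 21889.90135
Perpetuity value at year 5: 1,590.00 / 0.051 = 31176.47059
PV of perpetuity: 31176.47059 / (1+0.051)^5 = 24311.59028
Total PV = 21889.90135 + 24311.59028 = 46201.49163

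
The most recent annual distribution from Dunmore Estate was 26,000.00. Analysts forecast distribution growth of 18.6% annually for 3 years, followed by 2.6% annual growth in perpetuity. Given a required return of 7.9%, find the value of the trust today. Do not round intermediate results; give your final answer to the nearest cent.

762915.08

D_1 = 30836.00000
D_2 = 36571.49600
D_3 = 43373.79426
Terminal value at year 3: TV = D_3×(1+g_2)/(r−g_2) = 44501.51291/0.053 = 839651.18692
P_0 = D_1/(1+r)^1 + D_2/(1+r)^2 + D_3/(1+r)^3 + TV/(1+r)^3
    = 28578.31325 + 31412.30725 + 34527.33679 + 668397.12346 = 762915.08075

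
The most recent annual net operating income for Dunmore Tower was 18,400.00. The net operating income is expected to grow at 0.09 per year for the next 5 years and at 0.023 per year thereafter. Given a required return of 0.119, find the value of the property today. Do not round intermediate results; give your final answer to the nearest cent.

D_1 = 20056.00000
D_2 = 21861.04000
D_3 = 23828.53360
D_4 = 25973.10162
D_5 = 28310.68077
Terminal value at year 5: TV = D_5×(1+g_2)/(r−g_2) = 28961.82643/0.096 = 301685.69196
P_0 = D_1/(1+r)^1 + D_2/(1+r)^2 + D_3/(1+r)^3 + D_4/(1+r)^4 + D_5/(1+r)^5 + TV/(1+r)^5
    = 17923.14567 + 17458.64949 + 17006.19119 + 16565.45880 + 16136.14843 + 171950.83169 = 257040.42525

257040.43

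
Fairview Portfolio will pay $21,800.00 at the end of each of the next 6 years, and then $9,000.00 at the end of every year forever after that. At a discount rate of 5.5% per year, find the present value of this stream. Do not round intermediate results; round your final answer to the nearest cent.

PV of 6-year annuity: $21,800.00 × [1 − (1+0.055)^−6] / 0.055 = 108902.56073
Perpetuity value at year 6: $9,000.00 / 0.055 = 163636.36364
PV of perpetuity: 163636.36364 / (1+0.055)^6 = 118676.59086
Total PV = 108902.56073 + 118676.59086 = 227579.15159

$227579.15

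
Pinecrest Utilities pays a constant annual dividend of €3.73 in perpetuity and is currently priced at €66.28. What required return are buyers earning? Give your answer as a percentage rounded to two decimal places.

P = C/r ⇒ r = C/P = €3.73/€66.28 = 0.056276

5.63%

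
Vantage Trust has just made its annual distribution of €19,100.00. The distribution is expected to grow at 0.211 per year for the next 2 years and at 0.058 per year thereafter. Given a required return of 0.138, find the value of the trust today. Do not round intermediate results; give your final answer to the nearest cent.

D_1 = 23130.10000
D_2 = 28010.55110
Terminal value at year 2: TV = D_2×(1+g_2)/(r−g_2) = 29635.16306/0.08 = 370439.53830
P_0 = D_1/(1+r)^1 + D_2/(1+r)^2 + TV/(1+r)^2
    = 20325.21968 + 21629.03430 + 286043.97866 = 327998.23264

€327998.23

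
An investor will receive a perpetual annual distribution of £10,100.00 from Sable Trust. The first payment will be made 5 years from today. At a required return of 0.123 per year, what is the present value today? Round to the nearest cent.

£51629.42

Value at end of year 4: C / r = £10,100.00 / 0.123 = £82,113.8211
Discount to today: PV = £82,113.8211 / (1 + 0.123)^4 = £82,113.8211 / 1.590446 = £51,629.42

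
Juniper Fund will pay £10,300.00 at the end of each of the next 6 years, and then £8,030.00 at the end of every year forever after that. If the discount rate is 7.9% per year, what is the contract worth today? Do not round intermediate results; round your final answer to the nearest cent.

£112171.42

PV of 6-year annuity: £10,300.00 × [1 − (1+0.079)^−6] / 0.079 = 47760.45554
Perpetuity value at year 6: £8,030.00 / 0.079 = 101645.56962
PV of perpetuity: 101645.56962 / (1+0.079)^6 = 64410.96205
Total PV = 47760.45554 + 64410.96205 = 112171.41759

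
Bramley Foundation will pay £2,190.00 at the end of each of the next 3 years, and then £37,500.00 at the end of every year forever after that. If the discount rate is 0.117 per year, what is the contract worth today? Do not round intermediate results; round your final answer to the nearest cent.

£235265.03

PV of 3-year annuity: £2,190.00 × [1 − (1+0.117)^−3] / 0.117 = 5287.24608
Perpetuity value at year 3: £37,500.00 / 0.117 = 320512.82051
PV of perpetuity: 320512.82051 / (1+0.117)^3 = 229977.78491
Total PV = 5287.24608 + 229977.78491 = 235265.03099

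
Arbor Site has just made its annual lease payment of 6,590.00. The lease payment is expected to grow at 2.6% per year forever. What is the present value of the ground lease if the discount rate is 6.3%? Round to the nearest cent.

D₁ = D₀ × (1 + g) = 6,590.00 × 1.026 = 6,761.3400
Growing perpetuity: P = D₁ / (r − g) = 6,761.3400 / (0.063 − 0.026) = 182,738.92

182738.92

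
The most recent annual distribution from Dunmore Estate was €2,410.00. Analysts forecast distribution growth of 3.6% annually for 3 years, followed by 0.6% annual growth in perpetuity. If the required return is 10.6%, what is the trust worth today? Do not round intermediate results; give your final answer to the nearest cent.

D_1 = 2496.76000
D_2 = 2586.64336
D_3 = 2679.76252
Terminal value at year 3: TV = D_3×(1+g_2)/(r−g_2) = 2695.84110/0.1 = 26958.41096
P_0 = D_1/(1+r)^1 + D_2/(1+r)^2 + D_3/(1+r)^3 + TV/(1+r)^3
    = 2257.46835 + 2114.59061 + 1980.75576 + 19926.40296 = 26279.21769

€26279.22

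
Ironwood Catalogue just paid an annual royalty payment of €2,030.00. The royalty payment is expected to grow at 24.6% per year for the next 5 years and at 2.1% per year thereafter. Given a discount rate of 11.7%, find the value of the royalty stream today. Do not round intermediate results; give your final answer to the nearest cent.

€51545.72

D_1 = 2529.38000
D_2 = 3151.60748
D_3 = 3926.90292
D_4 = 4892.92104
D_5 = 6096.57961
Terminal value at year 5: TV = D_5×(1+g_2)/(r−g_2) = 6224.60779/0.096 = 64839.66444
P_0 = D_1/(1+r)^1 + D_2/(1+r)^2 + D_3/(1+r)^3 + D_4/(1+r)^4 + D_5/(1+r)^5 + TV/(1+r)^5
    = 2264.44047 + 2525.95597 + 2817.67336 + 3143.08058 + 3506.06840 + 37288.49825 = 51545.71701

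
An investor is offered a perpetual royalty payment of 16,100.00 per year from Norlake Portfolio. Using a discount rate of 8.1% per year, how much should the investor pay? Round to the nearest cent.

Level perpetuity: PV = C / r = 16,100.00 / 0.081 = 198,765.43

198765.43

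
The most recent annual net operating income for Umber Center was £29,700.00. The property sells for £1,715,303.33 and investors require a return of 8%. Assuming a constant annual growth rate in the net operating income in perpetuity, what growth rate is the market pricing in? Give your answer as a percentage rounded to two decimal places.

P = D₀(1+g)/(r−g) ⇒ P(r−g) = D₀(1+g) ⇒ g(P+D₀) = P·r − D₀
g = (P·r − D₀)/(P + D₀) = (£1,715,303.33×0.08 − £29,700.00) / (£1,715,303.33 + £29,700.00) = 0.061618

6.16%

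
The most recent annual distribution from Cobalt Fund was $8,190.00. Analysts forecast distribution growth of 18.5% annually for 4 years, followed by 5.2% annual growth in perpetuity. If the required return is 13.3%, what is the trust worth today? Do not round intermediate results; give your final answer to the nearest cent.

D_1 = 9705.15000
D_2 = 11500.60275
D_3 = 13628.21426
D_4 = 16149.43390
Terminal value at year 4: TV = D_4×(1+g_2)/(r−g_2) = 16989.20446/0.081 = 209743.26493
P_0 = D_1/(1+r)^1 + D_2/(1+r)^2 + D_3/(1+r)^3 + D_4/(1+r)^4 + TV/(1+r)^4
    = 8565.88703 + 8959.02571 + 9370.20782 + 9800.26149 + 127282.40849 = 163977.79054

$163977.79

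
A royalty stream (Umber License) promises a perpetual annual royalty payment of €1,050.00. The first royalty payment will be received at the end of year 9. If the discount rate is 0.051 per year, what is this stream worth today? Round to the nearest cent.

Value at end of year 8: C / r = €1,050.00 / 0.051 = €20,588.2353
Discount to today: PV = €20,588.2353 / (1 + 0.051)^8 = €20,588.2353 / 1.488750 = €13,829.21

€13829.21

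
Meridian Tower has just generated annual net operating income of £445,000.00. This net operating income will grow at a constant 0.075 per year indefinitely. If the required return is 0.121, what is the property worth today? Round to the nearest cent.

£10399456.52

D₁ = D₀ × (1 + g) = £445,000.00 × 1.075 = £478,375.0000
Growing perpetuity: P = D₁ / (r − g) = £478,375.0000 / (0.121 − 0.075) = £10,399,456.52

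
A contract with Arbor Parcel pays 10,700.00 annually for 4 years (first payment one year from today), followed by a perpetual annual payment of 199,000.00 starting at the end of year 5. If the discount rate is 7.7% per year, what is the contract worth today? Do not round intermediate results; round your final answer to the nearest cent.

PV of 4-year annuity: 10,700.00 × [1 − (1+0.077)^−4] / 0.077 = 35677.70716
Perpetuity value at year 4: 199,000.00 / 0.077 = 2584415.58442
PV of perpetuity: 2584415.58442 / (1+0.077)^4 = 1920876.91853
Total PV = 35677.70716 + 1920876.91853 = 1956554.62569

1956554.63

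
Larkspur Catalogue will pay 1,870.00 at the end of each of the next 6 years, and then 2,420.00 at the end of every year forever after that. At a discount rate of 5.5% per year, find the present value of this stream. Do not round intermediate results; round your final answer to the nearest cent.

41252.46

PV of 6-year annuity: 1,870.00 × [1 − (1+0.055)^−6] / 0.055 = 9341.64168
Perpetuity value at year 6: 2,420.00 / 0.055 = 44000.00000
PV of perpetuity: 44000.00000 / (1+0.055)^6 = 31910.81665
Total PV = 9341.64168 + 31910.81665 = 41252.45833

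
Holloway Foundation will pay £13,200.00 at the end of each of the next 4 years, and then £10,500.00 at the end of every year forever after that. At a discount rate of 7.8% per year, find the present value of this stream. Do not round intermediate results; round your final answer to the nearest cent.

£143598.08

PV of 4-year annuity: £13,200.00 × [1 − (1+0.078)^−4] / 0.078 = 43915.41528
Perpetuity value at year 4: £10,500.00 / 0.078 = 134615.38462
PV of perpetuity: 134615.38462 / (1+0.078)^4 = 99682.66792
Total PV = 43915.41528 + 99682.66792 = 143598.08319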